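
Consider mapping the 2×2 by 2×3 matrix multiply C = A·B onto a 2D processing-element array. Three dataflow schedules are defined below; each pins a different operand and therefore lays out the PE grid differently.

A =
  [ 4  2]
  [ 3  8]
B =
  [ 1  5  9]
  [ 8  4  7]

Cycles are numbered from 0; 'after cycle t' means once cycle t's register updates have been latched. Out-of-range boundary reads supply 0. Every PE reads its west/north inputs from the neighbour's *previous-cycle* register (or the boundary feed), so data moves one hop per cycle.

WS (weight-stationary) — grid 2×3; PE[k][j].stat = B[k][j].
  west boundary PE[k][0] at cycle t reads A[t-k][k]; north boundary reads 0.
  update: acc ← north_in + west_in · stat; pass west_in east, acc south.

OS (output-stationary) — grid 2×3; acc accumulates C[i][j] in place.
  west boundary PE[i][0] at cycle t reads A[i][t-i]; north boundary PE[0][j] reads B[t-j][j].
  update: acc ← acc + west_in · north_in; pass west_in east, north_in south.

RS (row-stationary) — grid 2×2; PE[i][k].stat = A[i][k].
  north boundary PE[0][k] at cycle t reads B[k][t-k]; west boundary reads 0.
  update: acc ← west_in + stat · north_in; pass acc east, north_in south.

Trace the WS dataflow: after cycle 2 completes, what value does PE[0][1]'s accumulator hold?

PE[0][1].acc = 15

WS on a 2×3 grid — tracing PE[0][1] and its feeders:
  @0  [0,0]  acc 4  |  →4  ↓4
  @0  [0,1]  acc 0  |  →0  ↓0
  @1  [0,0]  acc 3  |  →3  ↓3
  @1  [0,1]  acc 20  |  →4  ↓20
  @2  [0,0]  acc 0  |  →0  ↓0
  @2  [0,1]  acc 15  |  →3  ↓15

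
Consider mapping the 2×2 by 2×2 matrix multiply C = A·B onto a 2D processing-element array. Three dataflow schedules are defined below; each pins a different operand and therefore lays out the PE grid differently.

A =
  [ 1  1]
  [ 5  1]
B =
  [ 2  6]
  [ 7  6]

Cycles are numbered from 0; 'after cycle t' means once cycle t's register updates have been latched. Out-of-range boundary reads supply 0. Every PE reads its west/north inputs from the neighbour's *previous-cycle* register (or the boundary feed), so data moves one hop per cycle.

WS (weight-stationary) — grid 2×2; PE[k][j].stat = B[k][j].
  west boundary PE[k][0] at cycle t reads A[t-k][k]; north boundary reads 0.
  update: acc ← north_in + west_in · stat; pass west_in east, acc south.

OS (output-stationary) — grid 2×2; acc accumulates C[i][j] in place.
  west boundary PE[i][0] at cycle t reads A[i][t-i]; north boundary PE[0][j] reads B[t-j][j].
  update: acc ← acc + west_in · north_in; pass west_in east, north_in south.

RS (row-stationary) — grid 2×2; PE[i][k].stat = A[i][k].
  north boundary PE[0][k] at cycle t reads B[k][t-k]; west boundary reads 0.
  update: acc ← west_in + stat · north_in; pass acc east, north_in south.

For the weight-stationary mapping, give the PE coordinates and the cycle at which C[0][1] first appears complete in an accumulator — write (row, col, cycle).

Under WS, C[0][1] lands at PE[1][1]:
  after 0 — PE[1][1] acc=0, pass-E 0, pass-S 0
  after 1 — PE[1][1] acc=0, pass-E 0, pass-S 0
  after 2 — PE[1][1] acc=12, pass-E 1, pass-S 12

(row, col, cycle) = (1, 1, 2)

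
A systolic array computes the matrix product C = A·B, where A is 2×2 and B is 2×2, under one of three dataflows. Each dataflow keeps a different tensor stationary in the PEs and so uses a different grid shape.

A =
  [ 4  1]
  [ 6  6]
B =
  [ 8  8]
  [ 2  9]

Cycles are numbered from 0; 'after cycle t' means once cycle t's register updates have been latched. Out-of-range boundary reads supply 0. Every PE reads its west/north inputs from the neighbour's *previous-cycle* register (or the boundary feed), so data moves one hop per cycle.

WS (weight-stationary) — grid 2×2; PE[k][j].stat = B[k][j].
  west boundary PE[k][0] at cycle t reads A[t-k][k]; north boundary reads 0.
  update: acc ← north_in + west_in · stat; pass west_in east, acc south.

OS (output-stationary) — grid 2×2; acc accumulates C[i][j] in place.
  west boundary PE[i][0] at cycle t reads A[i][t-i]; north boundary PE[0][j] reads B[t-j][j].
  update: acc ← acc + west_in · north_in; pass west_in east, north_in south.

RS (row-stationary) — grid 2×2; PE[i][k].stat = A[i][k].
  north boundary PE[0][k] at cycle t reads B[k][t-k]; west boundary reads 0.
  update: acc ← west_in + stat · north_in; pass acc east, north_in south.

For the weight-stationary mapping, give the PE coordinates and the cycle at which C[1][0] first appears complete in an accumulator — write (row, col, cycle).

WS: C[1][0] accumulates in PE[1][0]:
  [0] (1,0) acc=0 (h:0 v:0)
  [1] (1,0) acc=34 (h:1 v:34)
  [2] (1,0) acc=60 (h:6 v:60)

(row, col, cycle) = (1, 0, 2)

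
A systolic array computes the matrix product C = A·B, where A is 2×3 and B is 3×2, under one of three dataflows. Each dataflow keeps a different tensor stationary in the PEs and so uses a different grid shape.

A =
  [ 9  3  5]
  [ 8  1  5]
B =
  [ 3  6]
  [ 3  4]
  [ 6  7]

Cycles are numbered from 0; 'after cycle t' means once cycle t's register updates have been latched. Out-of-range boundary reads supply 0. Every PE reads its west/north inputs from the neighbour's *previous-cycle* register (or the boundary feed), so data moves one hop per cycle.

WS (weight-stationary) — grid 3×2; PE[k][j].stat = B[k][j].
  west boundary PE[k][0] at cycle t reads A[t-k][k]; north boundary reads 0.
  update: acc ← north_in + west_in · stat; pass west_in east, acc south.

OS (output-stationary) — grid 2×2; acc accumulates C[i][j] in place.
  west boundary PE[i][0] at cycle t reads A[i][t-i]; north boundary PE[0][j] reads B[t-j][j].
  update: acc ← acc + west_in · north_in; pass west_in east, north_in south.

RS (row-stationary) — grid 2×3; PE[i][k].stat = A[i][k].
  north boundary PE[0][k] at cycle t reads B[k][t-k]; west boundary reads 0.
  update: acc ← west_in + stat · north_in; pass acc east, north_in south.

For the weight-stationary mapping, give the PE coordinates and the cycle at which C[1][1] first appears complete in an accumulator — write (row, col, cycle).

(row, col, cycle) = (2, 1, 4)

WS — PE[2][1] is where C[1][1] collects:
  0: (2,1).acc=0  regs=<0,0>
  1: (2,1).acc=0  regs=<0,0>
  2: (2,1).acc=0  regs=<0,0>
  3: (2,1).acc=101  regs=<5,101>
  4: (2,1).acc=87  regs=<5,87>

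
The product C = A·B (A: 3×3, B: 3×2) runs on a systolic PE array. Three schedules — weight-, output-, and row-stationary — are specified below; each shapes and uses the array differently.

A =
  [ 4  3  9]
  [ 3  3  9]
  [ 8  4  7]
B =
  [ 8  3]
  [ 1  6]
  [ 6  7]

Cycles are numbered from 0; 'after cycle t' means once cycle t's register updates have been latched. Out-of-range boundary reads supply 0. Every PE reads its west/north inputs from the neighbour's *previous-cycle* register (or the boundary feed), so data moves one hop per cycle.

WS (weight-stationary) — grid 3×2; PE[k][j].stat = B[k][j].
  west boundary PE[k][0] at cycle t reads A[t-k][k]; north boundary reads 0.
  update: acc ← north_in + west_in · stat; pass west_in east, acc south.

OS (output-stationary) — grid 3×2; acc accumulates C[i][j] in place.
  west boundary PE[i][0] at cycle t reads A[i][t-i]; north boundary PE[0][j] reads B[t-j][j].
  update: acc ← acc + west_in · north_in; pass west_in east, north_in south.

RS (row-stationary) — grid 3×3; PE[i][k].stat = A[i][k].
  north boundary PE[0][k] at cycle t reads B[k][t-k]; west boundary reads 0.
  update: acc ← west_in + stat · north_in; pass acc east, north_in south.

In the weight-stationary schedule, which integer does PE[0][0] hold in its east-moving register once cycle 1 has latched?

register = 3

WS 3×2: PE[0][0] cycle-by-cycle (with neighbour feeds):
  @0  [0,0]  acc 32  |  →4  ↓32
  @1  [0,0]  acc 24  |  →3  ↓24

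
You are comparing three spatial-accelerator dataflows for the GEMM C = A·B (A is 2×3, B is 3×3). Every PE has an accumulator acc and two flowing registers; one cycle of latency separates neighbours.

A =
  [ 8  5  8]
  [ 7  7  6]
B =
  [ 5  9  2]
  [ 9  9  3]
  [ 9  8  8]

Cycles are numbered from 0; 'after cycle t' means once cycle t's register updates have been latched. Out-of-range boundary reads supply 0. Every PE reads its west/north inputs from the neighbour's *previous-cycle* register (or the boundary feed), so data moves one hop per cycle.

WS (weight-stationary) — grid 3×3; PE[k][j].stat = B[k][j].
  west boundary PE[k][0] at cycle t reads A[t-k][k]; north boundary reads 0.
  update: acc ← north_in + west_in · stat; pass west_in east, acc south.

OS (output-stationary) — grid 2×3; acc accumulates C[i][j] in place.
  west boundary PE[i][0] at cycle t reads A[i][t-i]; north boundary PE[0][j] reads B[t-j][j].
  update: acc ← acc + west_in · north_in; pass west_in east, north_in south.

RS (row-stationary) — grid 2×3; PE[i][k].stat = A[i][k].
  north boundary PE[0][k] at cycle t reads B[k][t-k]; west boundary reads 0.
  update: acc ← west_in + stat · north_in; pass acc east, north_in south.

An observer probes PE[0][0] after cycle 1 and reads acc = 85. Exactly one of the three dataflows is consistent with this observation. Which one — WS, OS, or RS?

dataflow = OS

— WS: 3×3; PE[0][0] trace:
  cycle 0: PE[0][0] → acc 40, east 8, south 40
  cycle 1: PE[0][0] → acc 35, east 7, south 35
— OS: 2×3; PE[0][0] trace:
  cycle 0: PE[0][0] → acc 40, east 8, south 5
  cycle 1: PE[0][0] → acc 85, east 5, south 9
— RS: 2×3; PE[0][0] trace:
  cycle 0: PE[0][0] → acc 40, east 40, south 5
  cycle 1: PE[0][0] → acc 72, east 72, south 9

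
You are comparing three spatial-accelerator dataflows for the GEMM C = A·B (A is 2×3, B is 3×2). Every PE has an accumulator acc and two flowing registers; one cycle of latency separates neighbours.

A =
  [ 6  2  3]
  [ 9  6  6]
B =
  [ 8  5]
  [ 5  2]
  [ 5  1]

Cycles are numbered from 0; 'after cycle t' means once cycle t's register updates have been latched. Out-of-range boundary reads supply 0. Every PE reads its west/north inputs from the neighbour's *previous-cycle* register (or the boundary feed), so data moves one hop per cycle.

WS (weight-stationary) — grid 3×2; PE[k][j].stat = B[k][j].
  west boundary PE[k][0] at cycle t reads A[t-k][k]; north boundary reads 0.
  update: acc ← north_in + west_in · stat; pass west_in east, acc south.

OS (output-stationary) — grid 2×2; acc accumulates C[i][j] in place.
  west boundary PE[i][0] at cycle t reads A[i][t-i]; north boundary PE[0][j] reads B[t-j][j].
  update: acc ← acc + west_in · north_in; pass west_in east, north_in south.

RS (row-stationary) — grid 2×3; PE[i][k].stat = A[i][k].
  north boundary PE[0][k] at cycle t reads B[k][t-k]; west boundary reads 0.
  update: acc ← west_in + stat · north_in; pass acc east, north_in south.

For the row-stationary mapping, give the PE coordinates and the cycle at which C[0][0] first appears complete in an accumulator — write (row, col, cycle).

RS — PE[0][2] is where C[0][0] collects:
  after 0 — PE[0][2] acc=0, pass-E 0, pass-S 0
  after 1 — PE[0][2] acc=0, pass-E 0, pass-S 0
  after 2 — PE[0][2] acc=73, pass-E 73, pass-S 5

(row, col, cycle) = (0, 2, 2)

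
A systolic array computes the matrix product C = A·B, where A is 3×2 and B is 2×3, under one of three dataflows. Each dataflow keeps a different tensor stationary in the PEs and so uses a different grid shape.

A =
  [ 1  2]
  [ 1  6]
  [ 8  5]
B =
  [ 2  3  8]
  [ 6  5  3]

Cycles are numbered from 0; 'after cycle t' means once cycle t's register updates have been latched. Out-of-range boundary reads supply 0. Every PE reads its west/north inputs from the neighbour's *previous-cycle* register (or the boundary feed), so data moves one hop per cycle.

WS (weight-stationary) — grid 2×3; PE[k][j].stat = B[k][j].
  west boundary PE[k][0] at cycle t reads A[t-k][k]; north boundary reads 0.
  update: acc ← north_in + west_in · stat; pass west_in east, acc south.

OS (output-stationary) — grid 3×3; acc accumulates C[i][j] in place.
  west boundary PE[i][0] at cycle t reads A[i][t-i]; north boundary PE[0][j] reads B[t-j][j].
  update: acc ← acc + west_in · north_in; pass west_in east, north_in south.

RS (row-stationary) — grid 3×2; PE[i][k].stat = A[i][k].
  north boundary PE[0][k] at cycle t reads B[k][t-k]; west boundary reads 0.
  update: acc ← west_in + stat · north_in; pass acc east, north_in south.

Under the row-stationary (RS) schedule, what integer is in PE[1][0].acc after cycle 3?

PE[1][0].acc = 8

RS 3×2: PE[1][0] cycle-by-cycle (with neighbour feeds):
  c0 r0c0: 2 / 2 / 2
  c0 r1c0: 0 / 0 / 0
  c1 r0c0: 3 / 3 / 3
  c1 r1c0: 2 / 2 / 2
  c2 r0c0: 8 / 8 / 8
  c2 r1c0: 3 / 3 / 3
  c3 r0c0: 0 / 0 / 0
  c3 r1c0: 8 / 8 / 8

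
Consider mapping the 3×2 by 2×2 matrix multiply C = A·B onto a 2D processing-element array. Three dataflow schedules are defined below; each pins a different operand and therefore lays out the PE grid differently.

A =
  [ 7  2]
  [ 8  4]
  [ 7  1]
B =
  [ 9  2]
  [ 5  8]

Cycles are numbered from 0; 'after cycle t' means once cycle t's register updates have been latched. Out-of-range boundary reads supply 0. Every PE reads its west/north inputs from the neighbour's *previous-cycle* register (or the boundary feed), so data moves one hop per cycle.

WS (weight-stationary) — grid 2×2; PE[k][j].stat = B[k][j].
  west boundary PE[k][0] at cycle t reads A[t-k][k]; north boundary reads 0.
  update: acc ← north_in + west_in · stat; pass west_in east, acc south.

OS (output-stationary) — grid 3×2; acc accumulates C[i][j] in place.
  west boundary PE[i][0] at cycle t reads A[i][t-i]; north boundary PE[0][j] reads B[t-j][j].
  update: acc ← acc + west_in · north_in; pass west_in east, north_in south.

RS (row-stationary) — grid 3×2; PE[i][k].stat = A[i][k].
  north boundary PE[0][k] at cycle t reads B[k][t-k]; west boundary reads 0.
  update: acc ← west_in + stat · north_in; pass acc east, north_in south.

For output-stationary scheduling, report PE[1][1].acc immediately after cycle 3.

PE[1][1].acc = 48

OS (3×2). Following PE[1][1] plus its west/north inputs:
  cycle 0: PE[0][1] → acc 0, east 0, south 0
  cycle 0: PE[1][0] → acc 0, east 0, south 0
  cycle 0: PE[1][1] → acc 0, east 0, south 0
  cycle 1: PE[0][1] → acc 14, east 7, south 2
  cycle 1: PE[1][0] → acc 72, east 8, south 9
  cycle 1: PE[1][1] → acc 0, east 0, south 0
  cycle 2: PE[0][1] → acc 30, east 2, south 8
  cycle 2: PE[1][0] → acc 92, east 4, south 5
  cycle 2: PE[1][1] → acc 16, east 8, south 2
  cycle 3: PE[0][1] → acc 30, east 0, south 0
  cycle 3: PE[1][0] → acc 92, east 0, south 0
  cycle 3: PE[1][1] → acc 48, east 4, south 8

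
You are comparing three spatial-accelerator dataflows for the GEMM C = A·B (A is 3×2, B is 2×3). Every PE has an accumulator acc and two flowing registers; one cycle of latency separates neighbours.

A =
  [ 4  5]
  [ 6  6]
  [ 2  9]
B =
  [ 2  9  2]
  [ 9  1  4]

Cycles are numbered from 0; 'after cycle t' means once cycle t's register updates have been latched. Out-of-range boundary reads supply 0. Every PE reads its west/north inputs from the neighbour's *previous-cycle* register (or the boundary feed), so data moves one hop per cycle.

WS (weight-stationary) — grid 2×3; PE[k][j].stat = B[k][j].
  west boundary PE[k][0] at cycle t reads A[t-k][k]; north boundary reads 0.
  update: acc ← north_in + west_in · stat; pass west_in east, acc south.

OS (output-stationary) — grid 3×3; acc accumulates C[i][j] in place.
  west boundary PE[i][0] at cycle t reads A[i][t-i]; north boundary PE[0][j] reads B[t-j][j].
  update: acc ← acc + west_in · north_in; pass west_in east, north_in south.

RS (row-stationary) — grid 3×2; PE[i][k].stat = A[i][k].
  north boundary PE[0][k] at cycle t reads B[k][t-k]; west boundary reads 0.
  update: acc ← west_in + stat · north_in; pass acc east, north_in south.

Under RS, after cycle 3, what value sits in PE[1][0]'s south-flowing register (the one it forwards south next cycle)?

register = 2

RS (3×2). Following PE[1][0] plus its west/north inputs:
  t=0 PE[0][0]: acc=8 h=8 v=2
  t=0 PE[1][0]: acc=0 h=0 v=0
  t=1 PE[0][0]: acc=36 h=36 v=9
  t=1 PE[1][0]: acc=12 h=12 v=2
  t=2 PE[0][0]: acc=8 h=8 v=2
  t=2 PE[1][0]: acc=54 h=54 v=9
  t=3 PE[0][0]: acc=0 h=0 v=0
  t=3 PE[1][0]: acc=12 h=12 v=2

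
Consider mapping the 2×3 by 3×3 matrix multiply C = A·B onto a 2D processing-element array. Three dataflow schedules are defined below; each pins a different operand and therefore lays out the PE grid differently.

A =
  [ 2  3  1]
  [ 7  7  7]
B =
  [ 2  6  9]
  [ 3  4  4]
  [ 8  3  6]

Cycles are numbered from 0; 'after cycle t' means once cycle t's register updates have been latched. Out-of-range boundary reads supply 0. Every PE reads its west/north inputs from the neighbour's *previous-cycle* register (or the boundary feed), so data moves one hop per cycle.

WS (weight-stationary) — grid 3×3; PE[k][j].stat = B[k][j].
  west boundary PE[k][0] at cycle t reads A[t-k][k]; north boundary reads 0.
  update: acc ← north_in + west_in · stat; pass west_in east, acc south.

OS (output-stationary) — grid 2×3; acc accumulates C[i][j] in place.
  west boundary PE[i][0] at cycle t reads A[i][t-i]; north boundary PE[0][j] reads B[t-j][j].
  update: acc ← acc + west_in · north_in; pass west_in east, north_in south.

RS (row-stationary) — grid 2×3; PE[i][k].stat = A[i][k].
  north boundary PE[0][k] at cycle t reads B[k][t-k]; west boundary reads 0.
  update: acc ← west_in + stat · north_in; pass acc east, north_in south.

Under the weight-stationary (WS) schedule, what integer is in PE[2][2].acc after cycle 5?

WS 3×3: PE[2][2] cycle-by-cycle (with neighbour feeds):
  c0 r1c2: 0 / 0 / 0
  c0 r2c1: 0 / 0 / 0
  c0 r2c2: 0 / 0 / 0
  c1 r1c2: 0 / 0 / 0
  c1 r2c1: 0 / 0 / 0
  c1 r2c2: 0 / 0 / 0
  c2 r1c2: 0 / 0 / 0
  c2 r2c1: 0 / 0 / 0
  c2 r2c2: 0 / 0 / 0
  c3 r1c2: 30 / 3 / 30
  c3 r2c1: 27 / 1 / 27
  c3 r2c2: 0 / 0 / 0
  c4 r1c2: 91 / 7 / 91
  c4 r2c1: 91 / 7 / 91
  c4 r2c2: 36 / 1 / 36
  c5 r1c2: 0 / 0 / 0
  c5 r2c1: 0 / 0 / 0
  c5 r2c2: 133 / 7 / 133

PE[2][2].acc = 133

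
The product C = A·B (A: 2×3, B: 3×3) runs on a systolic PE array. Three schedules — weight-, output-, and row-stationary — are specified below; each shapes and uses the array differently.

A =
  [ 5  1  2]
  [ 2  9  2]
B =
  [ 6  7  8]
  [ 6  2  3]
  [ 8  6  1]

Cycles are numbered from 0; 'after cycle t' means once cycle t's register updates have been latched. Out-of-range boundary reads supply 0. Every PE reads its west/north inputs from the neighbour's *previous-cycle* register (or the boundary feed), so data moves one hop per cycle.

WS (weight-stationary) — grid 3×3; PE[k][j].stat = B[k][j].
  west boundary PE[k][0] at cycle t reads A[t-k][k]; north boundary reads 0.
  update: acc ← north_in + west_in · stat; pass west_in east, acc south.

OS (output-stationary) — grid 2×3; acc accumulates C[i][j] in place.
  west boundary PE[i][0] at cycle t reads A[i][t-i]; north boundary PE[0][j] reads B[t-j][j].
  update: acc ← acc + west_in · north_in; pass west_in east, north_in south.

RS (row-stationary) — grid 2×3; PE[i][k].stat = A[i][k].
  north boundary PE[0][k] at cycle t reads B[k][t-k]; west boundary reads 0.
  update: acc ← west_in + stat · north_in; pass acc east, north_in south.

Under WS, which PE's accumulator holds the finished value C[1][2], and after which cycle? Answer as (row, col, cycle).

(row, col, cycle) = (2, 2, 5)

WS — PE[2][2] is where C[1][2] collects:
  t=0 PE[2][2]: acc=0 h=0 v=0
  t=1 PE[2][2]: acc=0 h=0 v=0
  t=2 PE[2][2]: acc=0 h=0 v=0
  t=3 PE[2][2]: acc=0 h=0 v=0
  t=4 PE[2][2]: acc=45 h=2 v=45
  t=5 PE[2][2]: acc=45 h=2 v=45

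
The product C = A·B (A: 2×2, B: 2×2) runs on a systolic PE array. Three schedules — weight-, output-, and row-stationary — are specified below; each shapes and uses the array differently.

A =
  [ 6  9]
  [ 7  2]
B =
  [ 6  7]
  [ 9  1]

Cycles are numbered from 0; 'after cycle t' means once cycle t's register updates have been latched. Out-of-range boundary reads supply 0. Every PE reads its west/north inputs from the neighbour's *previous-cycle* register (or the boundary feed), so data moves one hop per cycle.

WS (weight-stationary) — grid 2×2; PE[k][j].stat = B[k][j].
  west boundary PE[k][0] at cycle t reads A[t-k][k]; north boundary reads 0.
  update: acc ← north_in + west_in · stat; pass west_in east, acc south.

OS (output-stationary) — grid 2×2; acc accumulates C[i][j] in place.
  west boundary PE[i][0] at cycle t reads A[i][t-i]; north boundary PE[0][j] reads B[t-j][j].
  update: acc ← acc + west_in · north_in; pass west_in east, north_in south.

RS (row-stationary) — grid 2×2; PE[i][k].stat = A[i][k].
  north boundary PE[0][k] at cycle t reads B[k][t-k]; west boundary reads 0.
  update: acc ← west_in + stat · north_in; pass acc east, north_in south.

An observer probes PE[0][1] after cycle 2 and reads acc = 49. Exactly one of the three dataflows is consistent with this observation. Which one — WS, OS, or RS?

dataflow = WS

WS (2×2 grid), PE[0][1]:
  c0 r0c1: 0 / 0 / 0
  c1 r0c1: 42 / 6 / 42
  c2 r0c1: 49 / 7 / 49
OS (2×2 grid), PE[0][1]:
  c0 r0c1: 0 / 0 / 0
  c1 r0c1: 42 / 6 / 7
  c2 r0c1: 51 / 9 / 1
RS (2×2 grid), PE[0][1]:
  c0 r0c1: 0 / 0 / 0
  c1 r0c1: 117 / 117 / 9
  c2 r0c1: 51 / 51 / 1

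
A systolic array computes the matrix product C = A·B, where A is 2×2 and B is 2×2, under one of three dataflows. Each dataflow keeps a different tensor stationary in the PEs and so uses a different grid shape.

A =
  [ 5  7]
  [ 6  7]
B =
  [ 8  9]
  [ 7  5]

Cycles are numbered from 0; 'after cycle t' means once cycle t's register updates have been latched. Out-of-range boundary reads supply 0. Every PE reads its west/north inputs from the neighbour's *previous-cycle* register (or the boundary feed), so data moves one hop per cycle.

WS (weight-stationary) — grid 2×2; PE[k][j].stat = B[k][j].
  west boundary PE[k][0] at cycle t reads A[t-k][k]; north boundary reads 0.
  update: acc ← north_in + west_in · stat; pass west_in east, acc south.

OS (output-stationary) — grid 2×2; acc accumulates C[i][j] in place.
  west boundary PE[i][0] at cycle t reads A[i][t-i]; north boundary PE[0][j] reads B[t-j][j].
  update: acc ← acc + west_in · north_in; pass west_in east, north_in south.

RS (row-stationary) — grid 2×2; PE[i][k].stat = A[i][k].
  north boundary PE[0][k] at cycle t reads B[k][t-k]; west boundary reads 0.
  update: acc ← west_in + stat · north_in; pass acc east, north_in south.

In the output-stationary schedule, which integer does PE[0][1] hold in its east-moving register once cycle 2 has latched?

OS on a 2×2 grid — tracing PE[0][1] and its feeders:
  cycle 0: PE[0][0] → acc 40, east 5, south 8
  cycle 0: PE[0][1] → acc 0, east 0, south 0
  cycle 1: PE[0][0] → acc 89, east 7, south 7
  cycle 1: PE[0][1] → acc 45, east 5, south 9
  cycle 2: PE[0][0] → acc 89, east 0, south 0
  cycle 2: PE[0][1] → acc 80, east 7, south 5

register = 7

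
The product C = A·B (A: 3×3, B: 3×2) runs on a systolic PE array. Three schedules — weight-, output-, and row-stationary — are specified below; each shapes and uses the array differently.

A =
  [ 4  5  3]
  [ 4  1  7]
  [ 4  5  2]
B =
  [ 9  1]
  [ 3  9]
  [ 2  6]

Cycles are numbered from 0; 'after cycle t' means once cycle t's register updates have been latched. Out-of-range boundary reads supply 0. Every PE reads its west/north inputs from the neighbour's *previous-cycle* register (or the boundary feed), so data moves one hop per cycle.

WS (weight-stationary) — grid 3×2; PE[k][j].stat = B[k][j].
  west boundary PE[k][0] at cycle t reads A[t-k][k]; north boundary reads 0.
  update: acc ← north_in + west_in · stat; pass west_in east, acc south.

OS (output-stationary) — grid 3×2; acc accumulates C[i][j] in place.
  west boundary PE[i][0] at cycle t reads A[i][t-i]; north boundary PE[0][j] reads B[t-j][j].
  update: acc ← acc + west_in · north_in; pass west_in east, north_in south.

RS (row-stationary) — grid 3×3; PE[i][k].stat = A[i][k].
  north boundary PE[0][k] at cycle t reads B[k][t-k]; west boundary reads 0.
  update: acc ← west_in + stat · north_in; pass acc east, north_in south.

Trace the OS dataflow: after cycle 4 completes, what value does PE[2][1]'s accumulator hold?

OS (3×2). Following PE[2][1] plus its west/north inputs:
  [0] (1,1) acc=0 (h:0 v:0)
  [0] (2,0) acc=0 (h:0 v:0)
  [0] (2,1) acc=0 (h:0 v:0)
  [1] (1,1) acc=0 (h:0 v:0)
  [1] (2,0) acc=0 (h:0 v:0)
  [1] (2,1) acc=0 (h:0 v:0)
  [2] (1,1) acc=4 (h:4 v:1)
  [2] (2,0) acc=36 (h:4 v:9)
  [2] (2,1) acc=0 (h:0 v:0)
  [3] (1,1) acc=13 (h:1 v:9)
  [3] (2,0) acc=51 (h:5 v:3)
  [3] (2,1) acc=4 (h:4 v:1)
  [4] (1,1) acc=55 (h:7 v:6)
  [4] (2,0) acc=55 (h:2 v:2)
  [4] (2,1) acc=49 (h:5 v:9)

PE[2][1].acc = 49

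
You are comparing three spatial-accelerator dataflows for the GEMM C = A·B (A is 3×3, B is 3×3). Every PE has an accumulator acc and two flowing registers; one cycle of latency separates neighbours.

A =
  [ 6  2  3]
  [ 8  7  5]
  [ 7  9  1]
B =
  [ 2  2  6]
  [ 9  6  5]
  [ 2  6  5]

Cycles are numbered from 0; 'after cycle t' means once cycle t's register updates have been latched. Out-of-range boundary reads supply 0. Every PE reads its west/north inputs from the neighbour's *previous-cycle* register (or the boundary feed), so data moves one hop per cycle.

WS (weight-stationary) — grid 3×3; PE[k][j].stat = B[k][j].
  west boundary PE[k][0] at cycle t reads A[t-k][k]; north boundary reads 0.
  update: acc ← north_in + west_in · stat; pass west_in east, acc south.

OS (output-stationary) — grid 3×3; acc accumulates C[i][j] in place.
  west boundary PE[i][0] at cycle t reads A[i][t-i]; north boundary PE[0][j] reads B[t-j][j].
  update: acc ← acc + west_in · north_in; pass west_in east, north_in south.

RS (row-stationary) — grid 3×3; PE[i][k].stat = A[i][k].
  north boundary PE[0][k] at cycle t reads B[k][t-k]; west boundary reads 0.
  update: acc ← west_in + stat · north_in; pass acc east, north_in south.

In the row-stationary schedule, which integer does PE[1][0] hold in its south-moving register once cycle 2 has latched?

register = 2

RS (3×3). Following PE[1][0] plus its west/north inputs:
  [0] (0,0) acc=12 (h:12 v:2)
  [0] (1,0) acc=0 (h:0 v:0)
  [1] (0,0) acc=12 (h:12 v:2)
  [1] (1,0) acc=16 (h:16 v:2)
  [2] (0,0) acc=36 (h:36 v:6)
  [2] (1,0) acc=16 (h:16 v:2)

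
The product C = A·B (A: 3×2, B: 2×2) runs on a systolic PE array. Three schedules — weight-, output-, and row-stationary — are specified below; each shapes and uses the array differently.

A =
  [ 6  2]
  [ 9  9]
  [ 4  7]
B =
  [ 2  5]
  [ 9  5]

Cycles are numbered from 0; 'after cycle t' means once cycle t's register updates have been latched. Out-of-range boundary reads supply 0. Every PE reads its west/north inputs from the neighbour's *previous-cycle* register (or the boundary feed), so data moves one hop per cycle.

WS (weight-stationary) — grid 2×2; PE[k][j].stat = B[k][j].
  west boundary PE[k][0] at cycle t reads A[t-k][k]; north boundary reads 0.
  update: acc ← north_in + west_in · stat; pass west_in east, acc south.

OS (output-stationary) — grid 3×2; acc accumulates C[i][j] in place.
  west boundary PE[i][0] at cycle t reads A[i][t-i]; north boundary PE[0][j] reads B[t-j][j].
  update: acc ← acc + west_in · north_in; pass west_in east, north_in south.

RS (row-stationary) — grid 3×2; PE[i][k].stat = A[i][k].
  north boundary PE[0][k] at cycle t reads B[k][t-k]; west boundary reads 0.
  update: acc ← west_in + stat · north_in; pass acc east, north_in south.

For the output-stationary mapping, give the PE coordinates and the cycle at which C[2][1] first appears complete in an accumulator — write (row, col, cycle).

OS: C[2][1] accumulates in PE[2][1]:
  after 0 — PE[2][1] acc=0, pass-E 0, pass-S 0
  after 1 — PE[2][1] acc=0, pass-E 0, pass-S 0
  after 2 — PE[2][1] acc=0, pass-E 0, pass-S 0
  after 3 — PE[2][1] acc=20, pass-E 4, pass-S 5
  after 4 — PE[2][1] acc=55, pass-E 7, pass-S 5

(row, col, cycle) = (2, 1, 4)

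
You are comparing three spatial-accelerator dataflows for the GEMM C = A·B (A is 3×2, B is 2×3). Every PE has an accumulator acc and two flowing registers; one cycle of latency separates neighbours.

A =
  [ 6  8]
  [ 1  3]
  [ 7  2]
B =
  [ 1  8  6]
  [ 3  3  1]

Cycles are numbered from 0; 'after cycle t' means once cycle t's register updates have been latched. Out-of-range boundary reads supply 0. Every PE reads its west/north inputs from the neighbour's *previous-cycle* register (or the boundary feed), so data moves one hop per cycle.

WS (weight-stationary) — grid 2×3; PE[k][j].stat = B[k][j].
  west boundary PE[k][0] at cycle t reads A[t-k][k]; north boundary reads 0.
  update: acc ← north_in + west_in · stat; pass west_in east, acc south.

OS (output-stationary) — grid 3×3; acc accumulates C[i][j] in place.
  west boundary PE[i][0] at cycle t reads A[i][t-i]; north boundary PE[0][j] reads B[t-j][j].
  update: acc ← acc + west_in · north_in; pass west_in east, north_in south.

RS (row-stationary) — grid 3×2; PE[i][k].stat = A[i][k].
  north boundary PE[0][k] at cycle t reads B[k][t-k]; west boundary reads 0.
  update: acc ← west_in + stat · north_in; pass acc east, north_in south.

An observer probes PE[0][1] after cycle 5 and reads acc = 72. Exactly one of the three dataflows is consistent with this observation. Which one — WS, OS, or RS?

dataflow = OS

WS [2×3] PE[0][1] across cycles:
  0: (0,1).acc=0  regs=<0,0>
  1: (0,1).acc=48  regs=<6,48>
  2: (0,1).acc=8  regs=<1,8>
  3: (0,1).acc=56  regs=<7,56>
  4: (0,1).acc=0  regs=<0,0>
  5: (0,1).acc=0  regs=<0,0>
OS [3×3] PE[0][1] across cycles:
  0: (0,1).acc=0  regs=<0,0>
  1: (0,1).acc=48  regs=<6,8>
  2: (0,1).acc=72  regs=<8,3>
  3: (0,1).acc=72  regs=<0,0>
  4: (0,1).acc=72  regs=<0,0>
  5: (0,1).acc=72  regs=<0,0>
RS [3×2] PE[0][1] across cycles:
  0: (0,1).acc=0  regs=<0,0>
  1: (0,1).acc=30  regs=<30,3>
  2: (0,1).acc=72  regs=<72,3>
  3: (0,1).acc=44  regs=<44,1>
  4: (0,1).acc=0  regs=<0,0>
  5: (0,1).acc=0  regs=<0,0>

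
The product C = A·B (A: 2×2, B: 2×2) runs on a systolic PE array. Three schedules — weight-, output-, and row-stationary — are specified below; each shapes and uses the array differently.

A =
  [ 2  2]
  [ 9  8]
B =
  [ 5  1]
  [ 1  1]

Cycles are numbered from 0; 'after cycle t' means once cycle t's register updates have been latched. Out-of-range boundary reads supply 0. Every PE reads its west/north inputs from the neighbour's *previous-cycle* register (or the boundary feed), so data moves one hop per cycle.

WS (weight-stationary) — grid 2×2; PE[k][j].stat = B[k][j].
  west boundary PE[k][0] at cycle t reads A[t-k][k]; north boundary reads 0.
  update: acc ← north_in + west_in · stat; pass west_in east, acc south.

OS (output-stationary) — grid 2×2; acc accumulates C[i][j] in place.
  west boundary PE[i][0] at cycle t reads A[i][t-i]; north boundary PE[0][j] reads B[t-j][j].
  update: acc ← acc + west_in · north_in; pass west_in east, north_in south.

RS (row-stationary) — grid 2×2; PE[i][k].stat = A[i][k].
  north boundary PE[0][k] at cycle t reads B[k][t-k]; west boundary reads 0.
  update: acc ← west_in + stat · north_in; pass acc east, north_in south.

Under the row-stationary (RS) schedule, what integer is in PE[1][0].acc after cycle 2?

RS 2×2: PE[1][0] cycle-by-cycle (with neighbour feeds):
  after 0 — PE[0][0] acc=10, pass-E 10, pass-S 5
  after 0 — PE[1][0] acc=0, pass-E 0, pass-S 0
  after 1 — PE[0][0] acc=2, pass-E 2, pass-S 1
  after 1 — PE[1][0] acc=45, pass-E 45, pass-S 5
  after 2 — PE[0][0] acc=0, pass-E 0, pass-S 0
  after 2 — PE[1][0] acc=9, pass-E 9, pass-S 1

PE[1][0].acc = 9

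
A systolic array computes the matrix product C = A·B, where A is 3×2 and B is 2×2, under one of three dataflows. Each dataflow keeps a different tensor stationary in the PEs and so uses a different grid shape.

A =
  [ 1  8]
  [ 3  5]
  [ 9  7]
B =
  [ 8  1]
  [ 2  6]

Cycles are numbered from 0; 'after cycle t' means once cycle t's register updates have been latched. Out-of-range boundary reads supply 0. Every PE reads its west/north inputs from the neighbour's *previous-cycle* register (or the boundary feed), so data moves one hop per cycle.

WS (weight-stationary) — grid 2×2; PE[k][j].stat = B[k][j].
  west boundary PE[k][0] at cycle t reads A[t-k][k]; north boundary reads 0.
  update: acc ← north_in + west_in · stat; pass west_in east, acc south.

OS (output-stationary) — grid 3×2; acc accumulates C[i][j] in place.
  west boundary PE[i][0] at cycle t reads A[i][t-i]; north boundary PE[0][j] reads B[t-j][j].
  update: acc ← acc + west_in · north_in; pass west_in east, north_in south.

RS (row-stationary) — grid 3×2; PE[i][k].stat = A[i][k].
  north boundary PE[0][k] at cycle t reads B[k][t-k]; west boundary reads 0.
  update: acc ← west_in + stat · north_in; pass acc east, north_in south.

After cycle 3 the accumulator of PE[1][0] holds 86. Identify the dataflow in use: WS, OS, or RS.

Under WS (2×2), PE[1][0]:
  t=0 PE[1][0]: acc=0 h=0 v=0
  t=1 PE[1][0]: acc=24 h=8 v=24
  t=2 PE[1][0]: acc=34 h=5 v=34
  t=3 PE[1][0]: acc=86 h=7 v=86
Under OS (3×2), PE[1][0]:
  t=0 PE[1][0]: acc=0 h=0 v=0
  t=1 PE[1][0]: acc=24 h=3 v=8
  t=2 PE[1][0]: acc=34 h=5 v=2
  t=3 PE[1][0]: acc=34 h=0 v=0
Under RS (3×2), PE[1][0]:
  t=0 PE[1][0]: acc=0 h=0 v=0
  t=1 PE[1][0]: acc=24 h=24 v=8
  t=2 PE[1][0]: acc=3 h=3 v=1
  t=3 PE[1][0]: acc=0 h=0 v=0

dataflow = WS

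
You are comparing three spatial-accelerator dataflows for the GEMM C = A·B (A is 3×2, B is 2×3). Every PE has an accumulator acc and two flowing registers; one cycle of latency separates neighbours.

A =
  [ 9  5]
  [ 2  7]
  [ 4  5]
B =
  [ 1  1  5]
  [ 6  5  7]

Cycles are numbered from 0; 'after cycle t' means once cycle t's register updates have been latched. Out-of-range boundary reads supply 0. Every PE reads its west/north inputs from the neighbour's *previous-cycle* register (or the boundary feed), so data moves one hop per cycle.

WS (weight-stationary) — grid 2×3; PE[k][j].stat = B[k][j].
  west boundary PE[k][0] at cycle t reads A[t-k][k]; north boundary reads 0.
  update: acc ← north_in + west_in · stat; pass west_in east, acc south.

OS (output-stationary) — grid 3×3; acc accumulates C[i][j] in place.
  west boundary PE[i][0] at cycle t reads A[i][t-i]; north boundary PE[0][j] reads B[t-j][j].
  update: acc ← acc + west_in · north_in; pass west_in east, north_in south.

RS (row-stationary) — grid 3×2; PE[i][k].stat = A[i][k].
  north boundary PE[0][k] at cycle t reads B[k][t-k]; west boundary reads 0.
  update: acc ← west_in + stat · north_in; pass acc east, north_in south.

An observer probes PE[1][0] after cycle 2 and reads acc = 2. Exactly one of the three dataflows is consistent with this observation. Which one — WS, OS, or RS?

dataflow = RS

— WS: 2×3; PE[1][0] trace:
  t=0 PE[1][0]: acc=0 h=0 v=0
  t=1 PE[1][0]: acc=39 h=5 v=39
  t=2 PE[1][0]: acc=44 h=7 v=44
— OS: 3×3; PE[1][0] trace:
  t=0 PE[1][0]: acc=0 h=0 v=0
  t=1 PE[1][0]: acc=2 h=2 v=1
  t=2 PE[1][0]: acc=44 h=7 v=6
— RS: 3×2; PE[1][0] trace:
  t=0 PE[1][0]: acc=0 h=0 v=0
  t=1 PE[1][0]: acc=2 h=2 v=1
  t=2 PE[1][0]: acc=2 h=2 v=1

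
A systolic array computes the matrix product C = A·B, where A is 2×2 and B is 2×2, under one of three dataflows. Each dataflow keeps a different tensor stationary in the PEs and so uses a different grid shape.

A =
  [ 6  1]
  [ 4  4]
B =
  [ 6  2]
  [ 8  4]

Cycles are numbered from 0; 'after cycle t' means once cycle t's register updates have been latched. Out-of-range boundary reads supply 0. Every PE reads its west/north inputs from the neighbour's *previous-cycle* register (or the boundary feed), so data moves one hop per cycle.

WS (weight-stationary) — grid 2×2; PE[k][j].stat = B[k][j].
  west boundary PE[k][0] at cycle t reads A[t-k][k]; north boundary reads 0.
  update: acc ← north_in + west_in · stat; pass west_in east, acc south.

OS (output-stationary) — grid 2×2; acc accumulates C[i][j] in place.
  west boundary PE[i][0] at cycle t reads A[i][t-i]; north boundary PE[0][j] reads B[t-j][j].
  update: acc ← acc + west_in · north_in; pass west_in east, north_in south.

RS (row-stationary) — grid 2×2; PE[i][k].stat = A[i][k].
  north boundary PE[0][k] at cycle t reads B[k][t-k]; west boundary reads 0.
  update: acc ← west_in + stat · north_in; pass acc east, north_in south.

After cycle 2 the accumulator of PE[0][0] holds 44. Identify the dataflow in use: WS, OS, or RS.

WS [2×2] PE[0][0] across cycles:
  c0 r0c0: 36 / 6 / 36
  c1 r0c0: 24 / 4 / 24
  c2 r0c0: 0 / 0 / 0
OS [2×2] PE[0][0] across cycles:
  c0 r0c0: 36 / 6 / 6
  c1 r0c0: 44 / 1 / 8
  c2 r0c0: 44 / 0 / 0
RS [2×2] PE[0][0] across cycles:
  c0 r0c0: 36 / 36 / 6
  c1 r0c0: 12 / 12 / 2
  c2 r0c0: 0 / 0 / 0

dataflow = OS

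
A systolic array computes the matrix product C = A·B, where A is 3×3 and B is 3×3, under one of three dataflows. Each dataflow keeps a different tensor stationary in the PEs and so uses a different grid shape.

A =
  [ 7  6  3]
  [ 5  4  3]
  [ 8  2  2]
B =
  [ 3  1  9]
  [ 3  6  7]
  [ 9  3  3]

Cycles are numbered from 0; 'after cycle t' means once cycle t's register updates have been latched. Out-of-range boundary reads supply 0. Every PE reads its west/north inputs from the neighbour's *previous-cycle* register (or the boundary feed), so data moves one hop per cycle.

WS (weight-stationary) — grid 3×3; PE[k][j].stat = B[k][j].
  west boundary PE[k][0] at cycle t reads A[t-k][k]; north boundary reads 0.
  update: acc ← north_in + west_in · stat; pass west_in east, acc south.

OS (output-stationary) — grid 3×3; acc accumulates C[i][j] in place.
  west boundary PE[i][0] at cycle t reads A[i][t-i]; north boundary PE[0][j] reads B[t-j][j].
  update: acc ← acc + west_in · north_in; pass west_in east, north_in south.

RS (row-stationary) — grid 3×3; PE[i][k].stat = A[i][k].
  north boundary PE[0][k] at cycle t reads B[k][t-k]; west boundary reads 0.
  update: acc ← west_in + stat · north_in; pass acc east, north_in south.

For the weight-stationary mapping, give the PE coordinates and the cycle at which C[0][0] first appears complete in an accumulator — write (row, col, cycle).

(row, col, cycle) = (2, 0, 2)

Under WS, C[0][0] lands at PE[2][0]:
  t=0 PE[2][0]: acc=0 h=0 v=0
  t=1 PE[2][0]: acc=0 h=0 v=0
  t=2 PE[2][0]: acc=66 h=3 v=66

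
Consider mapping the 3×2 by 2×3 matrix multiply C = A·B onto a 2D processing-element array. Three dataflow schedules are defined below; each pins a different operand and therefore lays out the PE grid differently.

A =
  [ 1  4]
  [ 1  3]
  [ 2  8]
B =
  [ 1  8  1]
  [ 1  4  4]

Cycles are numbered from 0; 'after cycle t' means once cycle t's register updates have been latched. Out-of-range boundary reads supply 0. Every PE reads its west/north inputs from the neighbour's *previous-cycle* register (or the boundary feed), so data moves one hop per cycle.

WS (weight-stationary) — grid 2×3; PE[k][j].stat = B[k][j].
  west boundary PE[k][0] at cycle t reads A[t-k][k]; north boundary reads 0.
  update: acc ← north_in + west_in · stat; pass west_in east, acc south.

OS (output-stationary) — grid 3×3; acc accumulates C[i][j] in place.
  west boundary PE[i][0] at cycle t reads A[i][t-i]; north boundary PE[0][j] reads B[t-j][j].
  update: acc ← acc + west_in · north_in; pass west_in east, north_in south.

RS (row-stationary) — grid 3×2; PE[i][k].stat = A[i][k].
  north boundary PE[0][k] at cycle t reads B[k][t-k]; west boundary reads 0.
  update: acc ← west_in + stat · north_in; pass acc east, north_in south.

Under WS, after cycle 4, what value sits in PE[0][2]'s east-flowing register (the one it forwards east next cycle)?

WS on a 2×3 grid — tracing PE[0][2] and its feeders:
  [0] (0,1) acc=0 (h:0 v:0)
  [0] (0,2) acc=0 (h:0 v:0)
  [1] (0,1) acc=8 (h:1 v:8)
  [1] (0,2) acc=0 (h:0 v:0)
  [2] (0,1) acc=8 (h:1 v:8)
  [2] (0,2) acc=1 (h:1 v:1)
  [3] (0,1) acc=16 (h:2 v:16)
  [3] (0,2) acc=1 (h:1 v:1)
  [4] (0,1) acc=0 (h:0 v:0)
  [4] (0,2) acc=2 (h:2 v:2)

register = 2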